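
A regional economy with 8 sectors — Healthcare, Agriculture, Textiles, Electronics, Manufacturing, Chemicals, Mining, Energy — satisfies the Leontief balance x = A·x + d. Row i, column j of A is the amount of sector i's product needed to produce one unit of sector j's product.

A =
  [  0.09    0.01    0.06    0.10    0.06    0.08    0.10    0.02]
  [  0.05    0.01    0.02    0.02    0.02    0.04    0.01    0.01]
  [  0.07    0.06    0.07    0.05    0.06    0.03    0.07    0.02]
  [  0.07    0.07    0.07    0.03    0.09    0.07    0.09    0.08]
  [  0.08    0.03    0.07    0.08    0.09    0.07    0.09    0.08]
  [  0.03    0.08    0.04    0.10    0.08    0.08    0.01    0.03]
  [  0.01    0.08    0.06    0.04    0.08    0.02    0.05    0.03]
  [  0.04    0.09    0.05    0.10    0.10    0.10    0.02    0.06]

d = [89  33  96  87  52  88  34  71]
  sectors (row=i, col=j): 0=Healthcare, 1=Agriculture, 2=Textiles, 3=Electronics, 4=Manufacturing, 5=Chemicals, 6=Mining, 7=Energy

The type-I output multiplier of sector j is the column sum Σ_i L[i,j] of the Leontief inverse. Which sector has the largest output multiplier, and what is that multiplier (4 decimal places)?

Form M = I − A:
  [  0.91   -0.01   -0.06   -0.10   -0.06   -0.08   -0.10   -0.02]
  [ -0.05    0.99   -0.02   -0.02   -0.02   -0.04   -0.01   -0.01]
  [ -0.07   -0.06    0.93   -0.05   -0.06   -0.03   -0.07   -0.02]
  [ -0.07   -0.07   -0.07    0.97   -0.09   -0.07   -0.09   -0.08]
  [ -0.08   -0.03   -0.07   -0.08    0.91   -0.07   -0.09   -0.08]
  [ -0.03   -0.08   -0.04   -0.10   -0.08    0.92   -0.01   -0.03]
  [ -0.01   -0.08   -0.06   -0.04   -0.08   -0.02    0.95   -0.03]
  [ -0.04   -0.09   -0.05   -0.10   -0.10   -0.10   -0.02    0.94]
Leontief inverse L = M⁻¹:
  [  1.1450    0.0643    0.1174    0.1639    0.1341    0.1391    0.1609    0.0625]
  [  0.0703    1.0274    0.0393    0.0443    0.0450    0.0621    0.0307    0.0238]
  [  0.1150    0.0995    1.1146    0.0988    0.1156    0.0751    0.1175    0.0516]
  [  0.1275    0.1259    0.1282    1.0997    0.1667    0.1337    0.1482    0.1236]
  [  0.1425    0.0917    0.1342    0.1545    1.1746    0.1393    0.1560    0.1294]
  [  0.0785    0.1234    0.0859    0.1528    0.1407    1.1329    0.0570    0.0678]
  [  0.0474    0.1137    0.0968    0.0795    0.1270    0.0579    1.0874    0.0584]
  [  0.0996    0.1451    0.1072    0.1678    0.1765    0.1667    0.0776    1.1069]
Total output x = L · d:
  x_0 = 1.1450·89 + 0.0643·33 + 0.1174·96 + 0.1639·87 + 0.1341·52 + 0.1391·88 + 0.1609·34 + 0.0625·71 = 158.6735
  x_1 = 0.0703·89 + 1.0274·33 + 0.0393·96 + 0.0443·87 + 0.0450·52 + 0.0621·88 + 0.0307·34 + 0.0238·71 = 58.3170
  x_2 = 0.1150·89 + 0.0995·33 + 1.1146·96 + 0.0988·87 + 0.1156·52 + 0.0751·88 + 0.1175·34 + 0.0516·71 = 149.3957
  x_3 = 0.1275·89 + 0.1259·33 + 0.1282·96 + 1.0997·87 + 0.1667·52 + 0.1337·88 + 0.1482·34 + 0.1236·71 = 157.7315
  x_4 = 0.1425·89 + 0.0917·33 + 0.1342·96 + 0.1545·87 + 1.1746·52 + 0.1393·88 + 0.1560·34 + 0.1294·71 = 129.8721
  x_5 = 0.0785·89 + 0.1234·33 + 0.0859·96 + 0.1528·87 + 0.1407·52 + 1.1329·88 + 0.0570·34 + 0.0678·71 = 146.3509
  x_6 = 0.0474·89 + 0.1137·33 + 0.0968·96 + 0.0795·87 + 0.1270·52 + 0.0579·88 + 1.0874·34 + 0.0584·71 = 77.0004
  x_7 = 0.0996·89 + 0.1451·33 + 0.1072·96 + 0.1678·87 + 0.1765·52 + 0.1667·88 + 0.0776·34 + 1.1069·71 = 143.6178
Output multipliers (column sums of L):
  Healthcare: 1.8257
  Agriculture: 1.7908
  Textiles: 1.8235
  Electronics: 1.9613
  Manufacturing: 2.0803
  Chemicals: 1.9070
  Mining: 1.8352
  Energy: 1.6239

Manufacturing (2.0803)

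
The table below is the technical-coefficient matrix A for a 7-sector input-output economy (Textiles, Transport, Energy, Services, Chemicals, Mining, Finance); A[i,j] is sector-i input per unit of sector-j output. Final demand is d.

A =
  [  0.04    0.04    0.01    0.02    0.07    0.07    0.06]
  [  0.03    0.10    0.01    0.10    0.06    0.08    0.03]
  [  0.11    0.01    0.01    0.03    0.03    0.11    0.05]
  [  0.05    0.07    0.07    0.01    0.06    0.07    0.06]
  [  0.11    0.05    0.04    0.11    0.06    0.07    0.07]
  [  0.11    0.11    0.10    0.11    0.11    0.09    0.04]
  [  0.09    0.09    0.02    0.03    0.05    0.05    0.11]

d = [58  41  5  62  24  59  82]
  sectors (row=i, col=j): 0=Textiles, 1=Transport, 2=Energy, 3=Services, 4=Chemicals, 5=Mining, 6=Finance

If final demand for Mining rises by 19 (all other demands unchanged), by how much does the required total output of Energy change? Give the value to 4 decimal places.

3.0173

Form M = I − A:
  [  0.96   -0.04   -0.01   -0.02   -0.07   -0.07   -0.06]
  [ -0.03    0.90   -0.01   -0.10   -0.06   -0.08   -0.03]
  [ -0.11   -0.01    0.99   -0.03   -0.03   -0.11   -0.05]
  [ -0.05   -0.07   -0.07    0.99   -0.06   -0.07   -0.06]
  [ -0.11   -0.05   -0.04   -0.11    0.94   -0.07   -0.07]
  [ -0.11   -0.11   -0.10   -0.11   -0.11    0.91   -0.04]
  [ -0.09   -0.09   -0.02   -0.03   -0.05   -0.05    0.89]
Leontief inverse L = M⁻¹:
  [  1.0856    0.0826    0.0337    0.0589    0.1093    0.1130    0.0955]
  [  0.0841    1.1571    0.0429    0.1497    0.1110    0.1374    0.0721]
  [  0.1596    0.0565    1.0381    0.0692    0.0763    0.1588    0.0888]
  [  0.1057    0.1193    0.0959    1.0560    0.1060    0.1252    0.1017]
  [  0.1764    0.1128    0.0760    0.1608    1.1197    0.1380    0.1251]
  [  0.1995    0.1906    0.1462    0.1833    0.1876    1.1832    0.1084]
  [  0.1466    0.1477    0.0468    0.0776    0.1010    0.1073    1.1591]
Total output x = L · d:
  x_0 = 1.0856·58 + 0.0826·41 + 0.0337·5 + 0.0589·62 + 0.1093·24 + 0.1130·59 + 0.0955·82 = 87.2967
  x_1 = 0.0841·58 + 1.1571·41 + 0.0429·5 + 0.1497·62 + 0.1110·24 + 0.1374·59 + 0.0721·82 = 78.4924
  x_2 = 0.1596·58 + 0.0565·41 + 1.0381·5 + 0.0692·62 + 0.0763·24 + 0.1588·59 + 0.0888·82 = 39.5390
  x_3 = 0.1057·58 + 0.1193·41 + 0.0959·5 + 1.0560·62 + 0.1060·24 + 0.1252·59 + 0.1017·82 = 95.2396
  x_4 = 0.1764·58 + 0.1128·41 + 0.0760·5 + 0.1608·62 + 1.1197·24 + 0.1380·59 + 0.1251·82 = 70.4794
  x_5 = 0.1995·58 + 0.1906·41 + 0.1462·5 + 0.1833·62 + 0.1876·24 + 1.1832·59 + 0.1084·82 = 114.6767
  x_6 = 0.1466·58 + 0.1477·41 + 0.0468·5 + 0.0776·62 + 0.1010·24 + 0.1073·59 + 1.1591·82 = 123.4009
Δx_2 = L[2,5] · Δd_5 = 0.1588 · 19 = 3.0173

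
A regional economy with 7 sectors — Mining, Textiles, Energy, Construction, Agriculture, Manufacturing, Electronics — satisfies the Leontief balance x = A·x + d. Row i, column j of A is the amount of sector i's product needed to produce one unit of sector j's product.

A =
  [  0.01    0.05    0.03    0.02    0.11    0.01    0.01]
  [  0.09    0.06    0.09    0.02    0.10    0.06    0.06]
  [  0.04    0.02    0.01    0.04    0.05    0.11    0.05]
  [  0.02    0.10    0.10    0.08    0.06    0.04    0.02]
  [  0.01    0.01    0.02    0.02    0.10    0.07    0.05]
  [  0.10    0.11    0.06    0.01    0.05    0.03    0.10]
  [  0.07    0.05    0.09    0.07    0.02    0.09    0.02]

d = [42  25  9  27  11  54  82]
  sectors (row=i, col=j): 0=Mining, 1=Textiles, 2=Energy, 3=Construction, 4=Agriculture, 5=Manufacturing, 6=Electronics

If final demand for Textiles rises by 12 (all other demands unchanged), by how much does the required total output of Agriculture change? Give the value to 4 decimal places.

Form M = I − A:
  [  0.99   -0.05   -0.03   -0.02   -0.11   -0.01   -0.01]
  [ -0.09    0.94   -0.09   -0.02   -0.10   -0.06   -0.06]
  [ -0.04   -0.02    0.99   -0.04   -0.05   -0.11   -0.05]
  [ -0.02   -0.10   -0.10    0.92   -0.06   -0.04   -0.02]
  [ -0.01   -0.01   -0.02   -0.02    0.90   -0.07   -0.05]
  [ -0.10   -0.11   -0.06   -0.01   -0.05    0.97   -0.10]
  [ -0.07   -0.05   -0.09   -0.07   -0.02   -0.09    0.98]
Leontief inverse L = M⁻¹:
  [  1.0255    0.0659    0.0477    0.0314    0.1399    0.0341    0.0282]
  [  0.1245    1.0968    0.1260    0.0437    0.1549    0.1052    0.0944]
  [  0.0681    0.0529    1.0397    0.0570    0.0851    0.1375    0.0765]
  [  0.0535    0.1369    0.1376    1.1043    0.1088    0.0829    0.0525]
  [  0.0318    0.0335    0.0428    0.0345    1.1304    0.0970    0.0728]
  [  0.1369    0.1468    0.1001    0.0344    0.1035    1.0738    0.1310]
  [  0.1029    0.0895    0.1252    0.0924    0.0661    0.1269    1.0515]
Total output x = L · d:
  x_0 = 1.0255·42 + 0.0659·25 + 0.0477·9 + 0.0314·27 + 0.1399·11 + 0.0341·54 + 0.0282·82 = 51.6827
  x_1 = 0.1245·42 + 1.0968·25 + 0.1260·9 + 0.0437·27 + 0.1549·11 + 0.1052·54 + 0.0944·82 = 50.0848
  x_2 = 0.0681·42 + 0.0529·25 + 1.0397·9 + 0.0570·27 + 0.0851·11 + 0.1375·54 + 0.0765·82 = 29.7133
  x_3 = 0.0535·42 + 0.1369·25 + 0.1376·9 + 1.1043·27 + 0.1088·11 + 0.0829·54 + 0.0525·82 = 46.7023
  x_4 = 0.0318·42 + 0.0335·25 + 0.0428·9 + 0.0345·27 + 1.1304·11 + 0.0970·54 + 0.0728·82 = 27.1373
  x_5 = 0.1369·42 + 0.1468·25 + 0.1001·9 + 0.0344·27 + 0.1035·11 + 1.0738·54 + 0.1310·82 = 81.1166
  x_6 = 0.1029·42 + 0.0895·25 + 0.1252·9 + 0.0924·27 + 0.0661·11 + 0.1269·54 + 1.0515·82 = 103.9884
Δx_4 = L[4,1] · Δd_1 = 0.0335 · 12 = 0.4023

0.4023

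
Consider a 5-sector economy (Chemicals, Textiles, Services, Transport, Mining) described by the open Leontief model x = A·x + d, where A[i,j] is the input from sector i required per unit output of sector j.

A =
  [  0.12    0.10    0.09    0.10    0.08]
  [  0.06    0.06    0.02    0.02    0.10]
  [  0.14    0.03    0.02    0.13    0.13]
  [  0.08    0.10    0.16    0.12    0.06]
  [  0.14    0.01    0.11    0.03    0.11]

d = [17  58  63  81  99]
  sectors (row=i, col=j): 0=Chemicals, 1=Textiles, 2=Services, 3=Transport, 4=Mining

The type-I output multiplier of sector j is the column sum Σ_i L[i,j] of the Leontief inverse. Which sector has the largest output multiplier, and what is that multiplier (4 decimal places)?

Form M = I − A:
  [  0.88   -0.10   -0.09   -0.10   -0.08]
  [ -0.06    0.94   -0.02   -0.02   -0.10]
  [ -0.14   -0.03    0.98   -0.13   -0.13]
  [ -0.08   -0.10   -0.16    0.88   -0.06]
  [ -0.14   -0.01   -0.11   -0.03    0.89]
Leontief inverse L = M⁻¹:
  [  1.2136    0.1541    0.1606    0.1706    0.1614]
  [  0.1103    1.0843    0.0566    0.0504    0.1434]
  [  0.2307    0.0828    1.0984    0.1973    0.2038]
  [  0.1803    0.1558    0.2323    1.1998    0.1485]
  [  0.2267    0.0519    0.1695    0.0922    1.1808]
Total output x = L · d:
  x_0 = 1.2136·17 + 0.1541·58 + 0.1606·63 + 0.1706·81 + 0.1614·99 = 69.4805
  x_1 = 0.1103·17 + 1.0843·58 + 0.0566·63 + 0.0504·81 + 0.1434·99 = 86.6104
  x_2 = 0.2307·17 + 0.0828·58 + 1.0984·63 + 0.1973·81 + 0.2038·99 = 114.0762
  x_3 = 0.1803·17 + 0.1558·58 + 0.2323·63 + 1.1998·81 + 0.1485·99 = 138.6208
  x_4 = 0.2267·17 + 0.0519·58 + 0.1695·63 + 0.0922·81 + 1.1808·99 = 141.9105
Output multipliers (column sums of L):
  Chemicals: 1.9617
  Textiles: 1.5288
  Services: 1.7173
  Transport: 1.7104
  Mining: 1.8379

Chemicals (1.9617)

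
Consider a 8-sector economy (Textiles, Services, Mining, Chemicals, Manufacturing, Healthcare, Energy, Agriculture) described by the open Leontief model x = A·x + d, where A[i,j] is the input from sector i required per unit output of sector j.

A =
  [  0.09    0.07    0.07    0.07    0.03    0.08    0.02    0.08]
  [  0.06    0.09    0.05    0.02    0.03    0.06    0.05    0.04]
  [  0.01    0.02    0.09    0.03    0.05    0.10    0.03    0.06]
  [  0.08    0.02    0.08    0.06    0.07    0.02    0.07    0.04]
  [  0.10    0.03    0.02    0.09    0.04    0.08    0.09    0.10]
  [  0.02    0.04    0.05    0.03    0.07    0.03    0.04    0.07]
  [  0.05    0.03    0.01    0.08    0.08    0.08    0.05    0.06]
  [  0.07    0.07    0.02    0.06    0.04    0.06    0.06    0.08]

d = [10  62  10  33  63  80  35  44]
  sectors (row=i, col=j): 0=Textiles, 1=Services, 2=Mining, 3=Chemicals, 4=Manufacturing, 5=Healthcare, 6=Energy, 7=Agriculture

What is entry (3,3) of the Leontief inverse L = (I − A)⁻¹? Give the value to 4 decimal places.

L[3,3] = 1.1069

Form M = I − A:
  [  0.91   -0.07   -0.07   -0.07   -0.03   -0.08   -0.02   -0.08]
  [ -0.06    0.91   -0.05   -0.02   -0.03   -0.06   -0.05   -0.04]
  [ -0.01   -0.02    0.91   -0.03   -0.05   -0.10   -0.03   -0.06]
  [ -0.08   -0.02   -0.08    0.94   -0.07   -0.02   -0.07   -0.04]
  [ -0.10   -0.03   -0.02   -0.09    0.96   -0.08   -0.09   -0.10]
  [ -0.02   -0.04   -0.05   -0.03   -0.07    0.97   -0.04   -0.07]
  [ -0.05   -0.03   -0.01   -0.08   -0.08   -0.08    0.95   -0.06]
  [ -0.07   -0.07   -0.02   -0.06   -0.04   -0.06   -0.06    0.92]
Leontief inverse L = M⁻¹:
  [  1.1436    0.1145    0.1175    0.1173    0.0751    0.1361    0.0641    0.1399]
  [  0.1009    1.1260    0.0846    0.0565    0.0652    0.1055    0.0843    0.0863]
  [  0.0458    0.0492    1.1237    0.0655    0.0866    0.1431    0.0648    0.1068]
  [  0.1294    0.0547    0.1200    1.1069    0.1112    0.0734    0.1105    0.0945]
  [  0.1624    0.0768    0.0666    0.1475    1.0922    0.1400    0.1403    0.1667]
  [  0.0588    0.0693    0.0785    0.0659    0.1019    1.0711    0.0741    0.1135]
  [  0.1011    0.0660    0.0467    0.1265    0.1220    0.1271    1.0932    0.1144]
  [  0.1216    0.1112    0.0587    0.1058    0.0819    0.1105    0.1021    1.1348]
Total output x = L · d:
  x_0 = 1.1436·10 + 0.1145·62 + 0.1175·10 + 0.1173·33 + 0.0751·63 + 0.1361·80 + 0.0641·35 + 0.1399·44 = 47.5887
  x_1 = 0.1009·10 + 1.1260·62 + 0.0846·10 + 0.0565·33 + 0.0652·63 + 0.1055·80 + 0.0843·35 + 0.0863·44 = 92.8248
  x_2 = 0.0458·10 + 0.0492·62 + 1.1237·10 + 0.0655·33 + 0.0866·63 + 0.1431·80 + 0.0648·35 + 0.1068·44 = 40.7725
  x_3 = 0.1294·10 + 0.0547·62 + 0.1200·10 + 1.1069·33 + 0.1112·63 + 0.0734·80 + 0.1105·35 + 0.0945·44 = 63.3185
  x_4 = 0.1624·10 + 0.0768·62 + 0.0666·10 + 0.1475·33 + 1.0922·63 + 0.1400·80 + 0.1403·35 + 0.1667·44 = 104.1780
  x_5 = 0.0588·10 + 0.0693·62 + 0.0785·10 + 0.0659·33 + 0.1019·63 + 1.0711·80 + 0.0741·35 + 0.1135·44 = 107.5360
  x_6 = 0.1011·10 + 0.0660·62 + 0.0467·10 + 0.1265·33 + 0.1220·63 + 0.1271·80 + 1.0932·35 + 0.1144·44 = 70.9011
  x_7 = 0.1216·10 + 0.1112·62 + 0.0587·10 + 0.1058·33 + 0.0819·63 + 0.1105·80 + 0.1021·35 + 1.1348·44 = 79.6922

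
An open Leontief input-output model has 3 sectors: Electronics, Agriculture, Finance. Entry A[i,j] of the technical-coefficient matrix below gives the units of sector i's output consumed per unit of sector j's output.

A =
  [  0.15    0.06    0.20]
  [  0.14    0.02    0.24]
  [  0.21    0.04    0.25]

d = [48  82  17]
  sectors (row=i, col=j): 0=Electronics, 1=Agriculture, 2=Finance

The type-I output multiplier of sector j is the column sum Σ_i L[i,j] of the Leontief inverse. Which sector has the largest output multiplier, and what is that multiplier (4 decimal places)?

Finance (2.2425)

Form M = I − A:
  [  0.85   -0.06   -0.20]
  [ -0.14    0.98   -0.24]
  [ -0.21   -0.04    0.75]
Leontief inverse L = M⁻¹:
  [  1.2839    0.0938    0.3724]
  [  0.2751    1.0540    0.4106]
  [  0.3742    0.0825    1.4595]
Total output x = L · d:
  x_0 = 1.2839·48 + 0.0938·82 + 0.3724·17 = 75.6514
  x_1 = 0.2751·48 + 1.0540·82 + 0.4106·17 = 106.6118
  x_2 = 0.3742·48 + 0.0825·82 + 1.4595·17 = 49.5350
Output multipliers (column sums of L):
  Electronics: 1.9331
  Agriculture: 1.2303
  Finance: 2.2425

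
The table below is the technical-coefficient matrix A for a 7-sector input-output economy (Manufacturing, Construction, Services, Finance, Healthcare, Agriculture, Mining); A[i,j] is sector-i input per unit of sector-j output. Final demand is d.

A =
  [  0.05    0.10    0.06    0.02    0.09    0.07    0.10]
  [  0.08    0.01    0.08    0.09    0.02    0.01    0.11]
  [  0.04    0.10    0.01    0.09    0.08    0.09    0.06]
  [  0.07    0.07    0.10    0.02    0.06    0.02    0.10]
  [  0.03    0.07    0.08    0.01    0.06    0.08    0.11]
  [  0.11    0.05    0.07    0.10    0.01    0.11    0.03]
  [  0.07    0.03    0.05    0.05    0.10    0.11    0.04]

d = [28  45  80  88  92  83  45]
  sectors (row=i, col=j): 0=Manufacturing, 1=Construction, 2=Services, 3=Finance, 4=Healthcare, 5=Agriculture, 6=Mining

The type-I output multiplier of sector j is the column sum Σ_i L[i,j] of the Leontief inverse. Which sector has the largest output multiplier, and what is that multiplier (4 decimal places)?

Form M = I − A:
  [  0.95   -0.10   -0.06   -0.02   -0.09   -0.07   -0.10]
  [ -0.08    0.99   -0.08   -0.09   -0.02   -0.01   -0.11]
  [ -0.04   -0.10    0.99   -0.09   -0.08   -0.09   -0.06]
  [ -0.07   -0.07   -0.10    0.98   -0.06   -0.02   -0.10]
  [ -0.03   -0.07   -0.08   -0.01    0.94   -0.08   -0.11]
  [ -0.11   -0.05   -0.07   -0.10   -0.01    0.89   -0.03]
  [ -0.07   -0.03   -0.05   -0.05   -0.10   -0.11    0.96]
Leontief inverse L = M⁻¹:
  [  1.1081    0.1507    0.1162    0.0710    0.1430    0.1358    0.1680]
  [  0.1255    1.0576    0.1245    0.1268    0.0715    0.0641    0.1655]
  [  0.0980    0.1479    1.0690    0.1366    0.1274    0.1477    0.1274]
  [  0.1194    0.1191    0.1473    1.0648    0.1125    0.0796    0.1616]
  [  0.0834    0.1162    0.1285    0.0586    1.1083    0.1425    0.1676]
  [  0.1703    0.1071    0.1269    0.1502    0.0618    1.1720    0.0973]
  [  0.1242    0.0823    0.1036    0.0950    0.1477    0.1729    1.1027]
Total output x = L · d:
  x_0 = 1.1081·28 + 0.1507·45 + 0.1162·80 + 0.0710·88 + 0.1430·92 + 0.1358·83 + 0.1680·45 = 85.3412
  x_1 = 0.1255·28 + 1.0576·45 + 0.1245·80 + 0.1268·88 + 0.0715·92 + 0.0641·83 + 0.1655·45 = 91.5760
  x_2 = 0.0980·28 + 0.1479·45 + 1.0690·80 + 0.1366·88 + 0.1274·92 + 0.1477·83 + 0.1274·45 = 136.6516
  x_3 = 0.1194·28 + 0.1191·45 + 0.1473·80 + 1.0648·88 + 0.1125·92 + 0.0796·83 + 0.1616·45 = 138.4225
  x_4 = 0.0834·28 + 0.1162·45 + 0.1285·80 + 0.0586·88 + 1.1083·92 + 0.1425·83 + 0.1676·45 = 144.3230
  x_5 = 0.1703·28 + 0.1071·45 + 0.1269·80 + 0.1502·88 + 0.0618·92 + 1.1720·83 + 0.0973·45 = 140.2913
  x_6 = 0.1242·28 + 0.0823·45 + 0.1036·80 + 0.0950·88 + 0.1477·92 + 0.1729·83 + 1.1027·45 = 101.3950
Output multipliers (column sums of L):
  Manufacturing: 1.8288
  Construction: 1.7810
  Services: 1.8160
  Finance: 1.7030
  Healthcare: 1.7722
  Agriculture: 1.9146
  Mining: 1.9900

Mining (1.9900)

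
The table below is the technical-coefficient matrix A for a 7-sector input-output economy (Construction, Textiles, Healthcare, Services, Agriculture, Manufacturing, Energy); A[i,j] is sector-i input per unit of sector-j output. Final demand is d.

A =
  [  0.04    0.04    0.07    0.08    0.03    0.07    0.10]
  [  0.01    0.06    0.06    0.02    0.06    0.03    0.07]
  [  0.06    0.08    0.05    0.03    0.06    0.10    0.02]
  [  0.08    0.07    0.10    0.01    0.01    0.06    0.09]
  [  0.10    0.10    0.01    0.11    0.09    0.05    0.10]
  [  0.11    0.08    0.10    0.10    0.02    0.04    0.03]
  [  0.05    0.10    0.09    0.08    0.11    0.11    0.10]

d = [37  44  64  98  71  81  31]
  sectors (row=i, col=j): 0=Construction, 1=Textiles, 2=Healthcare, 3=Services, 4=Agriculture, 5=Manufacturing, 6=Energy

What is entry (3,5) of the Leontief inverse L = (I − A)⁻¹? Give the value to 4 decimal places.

Form M = I − A:
  [  0.96   -0.04   -0.07   -0.08   -0.03   -0.07   -0.10]
  [ -0.01    0.94   -0.06   -0.02   -0.06   -0.03   -0.07]
  [ -0.06   -0.08    0.95   -0.03   -0.06   -0.10   -0.02]
  [ -0.08   -0.07   -0.10    0.99   -0.01   -0.06   -0.09]
  [ -0.10   -0.10   -0.01   -0.11    0.91   -0.05   -0.10]
  [ -0.11   -0.08   -0.10   -0.10   -0.02    0.96   -0.03]
  [ -0.05   -0.10   -0.09   -0.08   -0.11   -0.11    0.90]
Leontief inverse L = M⁻¹:
  [  1.0919    0.1024    0.1294    0.1280    0.0745    0.1262    0.1574]
  [  0.0462    1.1064    0.0981    0.0559    0.0966    0.0695    0.1120]
  [  0.1068    0.1338    1.0998    0.0757    0.0973    0.1443    0.0699]
  [  0.1252    0.1279    0.1547    1.0566    0.0541    0.1145    0.1428]
  [  0.1642    0.1787    0.0835    0.1737    1.1482    0.1179    0.1829]
  [  0.1605    0.1409    0.1608    0.1457    0.0618    1.0972    0.0904]
  [  0.1273    0.1924    0.1717    0.1538    0.1773    0.1879    1.1854]
Total output x = L · d:
  x_0 = 1.0919·37 + 0.1024·44 + 0.1294·64 + 0.1280·98 + 0.0745·71 + 0.1262·81 + 0.1574·31 = 86.1221
  x_1 = 0.0462·37 + 1.1064·44 + 0.0981·64 + 0.0559·98 + 0.0966·71 + 0.0695·81 + 0.1120·31 = 78.1080
  x_2 = 0.1068·37 + 0.1338·44 + 1.0998·64 + 0.0757·98 + 0.0973·71 + 0.1443·81 + 0.0699·31 = 108.4092
  x_3 = 0.1252·37 + 0.1279·44 + 0.1547·64 + 1.0566·98 + 0.0541·71 + 0.1145·81 + 0.1428·31 = 141.2487
  x_4 = 0.1642·37 + 0.1787·44 + 0.0835·64 + 0.1737·98 + 1.1482·71 + 0.1179·81 + 0.1829·31 = 133.0355
  x_5 = 0.1605·37 + 0.1409·44 + 0.1608·64 + 0.1457·98 + 0.0618·71 + 1.0972·81 + 0.0904·31 = 132.7733
  x_6 = 0.1273·37 + 0.1924·44 + 0.1717·64 + 0.1538·98 + 0.1773·71 + 0.1879·81 + 1.1854·31 = 103.7918

L[3,5] = 0.1145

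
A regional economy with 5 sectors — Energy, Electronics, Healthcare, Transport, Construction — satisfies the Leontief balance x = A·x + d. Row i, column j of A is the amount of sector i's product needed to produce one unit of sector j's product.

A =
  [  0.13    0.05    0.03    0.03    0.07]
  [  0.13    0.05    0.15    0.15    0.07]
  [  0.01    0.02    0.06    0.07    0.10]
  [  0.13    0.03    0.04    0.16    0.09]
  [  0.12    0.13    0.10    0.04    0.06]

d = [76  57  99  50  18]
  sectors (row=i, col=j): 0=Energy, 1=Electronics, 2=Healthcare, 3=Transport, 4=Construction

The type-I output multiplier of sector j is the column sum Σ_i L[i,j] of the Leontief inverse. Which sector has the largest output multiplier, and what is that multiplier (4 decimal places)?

Energy (1.8730)

Form M = I − A:
  [  0.87   -0.05   -0.03   -0.03   -0.07]
  [ -0.13    0.95   -0.15   -0.15   -0.07]
  [ -0.01   -0.02    0.94   -0.07   -0.10]
  [ -0.13   -0.03   -0.04    0.84   -0.09]
  [ -0.12   -0.13   -0.10   -0.04    0.94]
Leontief inverse L = M⁻¹:
  [  1.1872    0.0807    0.0651    0.0674    0.1078]
  [  0.2195    1.0951    0.2065    0.2273    0.1416]
  [  0.0543    0.0476    1.0920    0.1078    0.1341]
  [  0.2152    0.0721    0.0862    1.2253    0.1479]
  [  0.1968    0.1699    0.1567    0.1037    1.1177]
Total output x = L · d:
  x_0 = 1.1872·76 + 0.0807·57 + 0.0651·99 + 0.0674·50 + 0.1078·18 = 106.5813
  x_1 = 0.2195·76 + 1.0951·57 + 0.2065·99 + 0.2273·50 + 0.1416·18 = 113.4630
  x_2 = 0.0543·76 + 0.0476·57 + 1.0920·99 + 0.1078·50 + 0.1341·18 = 122.7512
  x_3 = 0.2152·76 + 0.0721·57 + 0.0862·99 + 1.2253·50 + 0.1479·18 = 92.9296
  x_4 = 0.1968·76 + 0.1699·57 + 0.1567·99 + 0.1037·50 + 1.1177·18 = 65.4599
Output multipliers (column sums of L):
  Energy: 1.8730
  Electronics: 1.4654
  Healthcare: 1.6066
  Transport: 1.7315
  Construction: 1.6491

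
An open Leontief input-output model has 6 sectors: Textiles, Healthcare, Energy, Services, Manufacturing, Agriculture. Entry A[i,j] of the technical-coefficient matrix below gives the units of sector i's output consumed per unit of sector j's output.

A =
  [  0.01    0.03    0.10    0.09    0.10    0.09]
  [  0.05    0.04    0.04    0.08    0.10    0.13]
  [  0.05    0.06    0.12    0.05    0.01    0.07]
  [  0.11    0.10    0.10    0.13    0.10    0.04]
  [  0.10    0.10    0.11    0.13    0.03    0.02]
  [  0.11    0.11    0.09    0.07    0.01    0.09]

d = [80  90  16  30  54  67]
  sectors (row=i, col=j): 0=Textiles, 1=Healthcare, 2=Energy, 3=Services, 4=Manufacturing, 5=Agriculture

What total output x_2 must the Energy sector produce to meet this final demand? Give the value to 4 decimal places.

Form M = I − A:
  [  0.99   -0.03   -0.10   -0.09   -0.10   -0.09]
  [ -0.05    0.96   -0.04   -0.08   -0.10   -0.13]
  [ -0.05   -0.06    0.88   -0.05   -0.01   -0.07]
  [ -0.11   -0.10   -0.10    0.87   -0.10   -0.04]
  [ -0.10   -0.10   -0.11   -0.13    0.97   -0.02]
  [ -0.11   -0.11   -0.09   -0.07   -0.01    0.91]
Leontief inverse L = M⁻¹:
  [  1.0717    0.0924    0.1765    0.1619    0.1400    0.1430]
  [  0.1149    1.1058    0.1186    0.1573    0.1452    0.1886]
  [  0.0946    0.1062    1.1817    0.1039    0.0448    0.1210]
  [  0.1859    0.1776    0.2020    1.2311    0.1677    0.1171]
  [  0.1615    0.1629    0.1950    0.2127    1.0892    0.0875]
  [  0.1689    0.1708    0.1702    0.1459    0.0638    1.1609]
Total output x = L · d:
  x_0 = 1.0717·80 + 0.0924·90 + 0.1765·16 + 0.1619·30 + 0.1400·54 + 0.1430·67 = 118.8665
  x_1 = 0.1149·80 + 1.1058·90 + 0.1186·16 + 0.1573·30 + 0.1452·54 + 0.1886·67 = 135.8080
  x_2 = 0.0946·80 + 0.1062·90 + 1.1817·16 + 0.1039·30 + 0.0448·54 + 0.1210·67 = 49.6699
  x_3 = 0.1859·80 + 0.1776·90 + 0.2020·16 + 1.2311·30 + 0.1677·54 + 0.1171·67 = 87.9161
  x_4 = 0.1615·80 + 0.1629·90 + 0.1950·16 + 0.2127·30 + 1.0892·54 + 0.0875·67 = 101.7570
  x_5 = 0.1689·80 + 0.1708·90 + 0.1702·16 + 0.1459·30 + 0.0638·54 + 1.1609·67 = 117.2046

49.6699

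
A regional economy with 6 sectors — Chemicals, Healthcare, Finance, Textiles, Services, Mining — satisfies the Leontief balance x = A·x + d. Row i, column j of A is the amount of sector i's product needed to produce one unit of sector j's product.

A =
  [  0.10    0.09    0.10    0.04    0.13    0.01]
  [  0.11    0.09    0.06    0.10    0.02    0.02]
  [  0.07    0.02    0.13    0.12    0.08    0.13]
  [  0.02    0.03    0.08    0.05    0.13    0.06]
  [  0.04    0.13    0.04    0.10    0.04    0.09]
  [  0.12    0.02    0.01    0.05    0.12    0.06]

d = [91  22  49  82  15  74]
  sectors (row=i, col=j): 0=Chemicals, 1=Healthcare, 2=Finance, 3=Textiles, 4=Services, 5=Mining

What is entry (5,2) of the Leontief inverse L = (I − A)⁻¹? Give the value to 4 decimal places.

Form M = I − A:
  [  0.90   -0.09   -0.10   -0.04   -0.13   -0.01]
  [ -0.11    0.91   -0.06   -0.10   -0.02   -0.02]
  [ -0.07   -0.02    0.87   -0.12   -0.08   -0.13]
  [ -0.02   -0.03   -0.08    0.95   -0.13   -0.06]
  [ -0.04   -0.13   -0.04   -0.10    0.96   -0.09]
  [ -0.12   -0.02   -0.01   -0.05   -0.12    0.94]
Leontief inverse L = M⁻¹:
  [  1.1622    0.1517    0.1639    0.1097    0.1971    0.0641]
  [  0.1629    1.1358    0.1156    0.1530    0.0835    0.0597]
  [  0.1407    0.0755    1.1988    0.1938    0.1715    0.1977]
  [  0.0657    0.0742    0.1239    1.1038    0.1837    0.1075]
  [  0.0991    0.1777    0.0904    0.1575    1.1043    0.1331]
  [  0.1695    0.0710    0.0543    0.0982    0.1795    1.0981]
Total output x = L · d:
  x_0 = 1.1622·91 + 0.1517·22 + 0.1639·49 + 0.1097·82 + 0.1971·15 + 0.0641·74 = 133.8267
  x_1 = 0.1629·91 + 1.1358·22 + 0.1156·49 + 0.1530·82 + 0.0835·15 + 0.0597·74 = 63.6878
  x_2 = 0.1407·91 + 0.0755·22 + 1.1988·49 + 0.1938·82 + 0.1715·15 + 0.1977·74 = 106.2976
  x_3 = 0.0657·91 + 0.0742·22 + 0.1239·49 + 1.1038·82 + 0.1837·15 + 0.1075·74 = 114.9045
  x_4 = 0.0991·91 + 0.1777·22 + 0.0904·49 + 0.1575·82 + 1.1043·15 + 0.1331·74 = 56.6903
  x_5 = 0.1695·91 + 0.0710·22 + 0.0543·49 + 0.0982·82 + 0.1795·15 + 1.0981·74 = 111.6425

L[5,2] = 0.0543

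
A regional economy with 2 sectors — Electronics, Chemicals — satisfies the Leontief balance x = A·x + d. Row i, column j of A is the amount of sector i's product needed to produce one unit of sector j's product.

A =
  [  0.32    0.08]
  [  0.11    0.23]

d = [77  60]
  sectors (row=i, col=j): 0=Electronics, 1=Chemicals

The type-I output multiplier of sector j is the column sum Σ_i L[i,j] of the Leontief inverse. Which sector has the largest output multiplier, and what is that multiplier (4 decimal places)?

Form M = I − A:
  [  0.68   -0.08]
  [ -0.11    0.77]
Leontief inverse L = M⁻¹:
  [  1.4957    0.1554]
  [  0.2137    1.3209]
Total output x = L · d:
  x_0 = 1.4957·77 + 0.1554·60 = 124.4949
  x_1 = 0.2137·77 + 1.3209·60 = 95.7071
Output multipliers (column sums of L):
  Electronics: 1.7094
  Chemicals: 1.4763

Electronics (1.7094)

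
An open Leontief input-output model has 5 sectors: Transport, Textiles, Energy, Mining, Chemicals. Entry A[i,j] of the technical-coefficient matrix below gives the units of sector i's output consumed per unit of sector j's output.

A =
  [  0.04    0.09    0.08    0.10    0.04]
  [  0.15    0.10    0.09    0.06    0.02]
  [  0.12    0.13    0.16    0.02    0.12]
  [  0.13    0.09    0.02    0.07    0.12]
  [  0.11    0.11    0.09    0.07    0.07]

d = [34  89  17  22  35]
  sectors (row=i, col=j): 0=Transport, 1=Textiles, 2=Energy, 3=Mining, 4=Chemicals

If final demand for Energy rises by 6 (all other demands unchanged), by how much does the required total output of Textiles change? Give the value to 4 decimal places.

0.9452

Form M = I − A:
  [  0.96   -0.09   -0.08   -0.10   -0.04]
  [ -0.15    0.90   -0.09   -0.06   -0.02]
  [ -0.12   -0.13    0.84   -0.02   -0.12]
  [ -0.13   -0.09   -0.02    0.93   -0.12]
  [ -0.11   -0.11   -0.09   -0.07    0.93]
Leontief inverse L = M⁻¹:
  [  1.1115    0.1551    0.1351    0.1389    0.0865]
  [  0.2261    1.1758    0.1575    0.1088    0.0694]
  [  0.2267    0.2356    1.2593    0.0808    0.1877]
  [  0.2074    0.1654    0.0822    1.1226    0.1679]
  [  0.1958    0.1927    0.1627    0.1216    1.1245]
Total output x = L · d:
  x_0 = 1.1115·34 + 0.1551·89 + 0.1351·17 + 0.1389·22 + 0.0865·35 = 59.9776
  x_1 = 0.2261·34 + 1.1758·89 + 0.1575·17 + 0.1088·22 + 0.0694·35 = 119.8359
  x_2 = 0.2267·34 + 0.2356·89 + 1.2593·17 + 0.0808·22 + 0.1877·35 = 58.4324
  x_3 = 0.2074·34 + 0.1654·89 + 0.0822·17 + 1.1226·22 + 0.1679·35 = 53.7455
  x_4 = 0.1958·34 + 0.1927·89 + 0.1627·17 + 0.1216·22 + 1.1245·35 = 68.6028
Δx_1 = L[1,2] · Δd_2 = 0.1575 · 6 = 0.9452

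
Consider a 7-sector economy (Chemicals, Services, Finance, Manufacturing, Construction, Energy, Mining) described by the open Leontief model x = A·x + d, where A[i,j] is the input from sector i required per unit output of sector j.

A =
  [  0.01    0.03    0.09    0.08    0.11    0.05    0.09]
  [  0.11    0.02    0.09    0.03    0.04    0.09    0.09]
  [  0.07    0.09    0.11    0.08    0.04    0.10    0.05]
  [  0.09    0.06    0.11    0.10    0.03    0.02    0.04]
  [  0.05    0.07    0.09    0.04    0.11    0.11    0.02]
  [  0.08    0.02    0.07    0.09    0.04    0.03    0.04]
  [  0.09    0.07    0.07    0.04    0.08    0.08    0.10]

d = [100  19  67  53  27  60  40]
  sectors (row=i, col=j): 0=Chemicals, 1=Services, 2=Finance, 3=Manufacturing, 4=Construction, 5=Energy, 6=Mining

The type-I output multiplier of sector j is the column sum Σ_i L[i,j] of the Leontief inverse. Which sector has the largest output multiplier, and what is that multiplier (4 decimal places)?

Finance (2.2049)

Form M = I − A:
  [  0.99   -0.03   -0.09   -0.08   -0.11   -0.05   -0.09]
  [ -0.11    0.98   -0.09   -0.03   -0.04   -0.09   -0.09]
  [ -0.07   -0.09    0.89   -0.08   -0.04   -0.10   -0.05]
  [ -0.09   -0.06   -0.11    0.90   -0.03   -0.02   -0.04]
  [ -0.05   -0.07   -0.09   -0.04    0.89   -0.11   -0.02]
  [ -0.08   -0.02   -0.07   -0.09   -0.04    0.97   -0.04]
  [ -0.09   -0.07   -0.07   -0.04   -0.08   -0.08    0.90]
Leontief inverse L = M⁻¹:
  [  1.0741    0.0812    0.1707    0.1383    0.1664    0.1138    0.1399]
  [  0.1694    1.0674    0.1698    0.0917    0.0995    0.1505    0.1461]
  [  0.1436    0.1428    1.2035    0.1508    0.1010    0.1685    0.1119]
  [  0.1500    0.1074    0.1914    1.1607    0.0830    0.0785    0.0933]
  [  0.1143    0.1178    0.1736    0.1021    1.1685    0.1752    0.0712]
  [  0.1277    0.0589    0.1359    0.1405    0.0850    1.0763    0.0822]
  [  0.1599    0.1227    0.1599    0.1058    0.1474    0.1509    1.1629]
Total output x = L · d:
  x_0 = 1.0741·100 + 0.0812·19 + 0.1707·67 + 0.1383·53 + 0.1664·27 + 0.1138·60 + 0.1399·40 = 144.6396
  x_1 = 0.1694·100 + 1.0674·19 + 0.1698·67 + 0.0917·53 + 0.0995·27 + 0.1505·60 + 0.1461·40 = 71.0203
  x_2 = 0.1436·100 + 0.1428·19 + 1.2035·67 + 0.1508·53 + 0.1010·27 + 0.1685·60 + 0.1119·40 = 123.0075
  x_3 = 0.1500·100 + 0.1074·19 + 0.1914·67 + 1.1607·53 + 0.0830·27 + 0.0785·60 + 0.0933·40 = 102.0648
  x_4 = 0.1143·100 + 0.1178·19 + 0.1736·67 + 0.1021·53 + 1.1685·27 + 0.1752·60 + 0.0712·40 = 75.6253
  x_5 = 0.1277·100 + 0.0589·19 + 0.1359·67 + 0.1405·53 + 0.0850·27 + 1.0763·60 + 0.0822·40 = 100.5989
  x_6 = 0.1599·100 + 0.1227·19 + 0.1599·67 + 0.1058·53 + 0.1474·27 + 0.1509·60 + 1.1629·40 = 94.2001
Output multipliers (column sums of L):
  Chemicals: 1.9390
  Services: 1.6983
  Finance: 2.2049
  Manufacturing: 1.8900
  Construction: 1.8509
  Energy: 1.9137
  Mining: 1.8075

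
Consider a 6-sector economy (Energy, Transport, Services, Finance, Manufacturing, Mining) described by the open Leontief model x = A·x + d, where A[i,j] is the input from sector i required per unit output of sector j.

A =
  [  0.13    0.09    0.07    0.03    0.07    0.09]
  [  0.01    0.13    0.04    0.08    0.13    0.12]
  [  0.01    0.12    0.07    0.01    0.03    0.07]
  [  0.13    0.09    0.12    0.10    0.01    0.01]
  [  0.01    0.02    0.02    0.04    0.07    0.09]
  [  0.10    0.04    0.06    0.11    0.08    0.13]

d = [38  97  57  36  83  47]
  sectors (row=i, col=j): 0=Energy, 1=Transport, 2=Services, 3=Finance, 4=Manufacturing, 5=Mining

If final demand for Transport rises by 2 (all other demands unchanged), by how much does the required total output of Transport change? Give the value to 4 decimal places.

2.3936

Form M = I − A:
  [  0.87   -0.09   -0.07   -0.03   -0.07   -0.09]
  [ -0.01    0.87   -0.04   -0.08   -0.13   -0.12]
  [ -0.01   -0.12    0.93   -0.01   -0.03   -0.07]
  [ -0.13   -0.09   -0.12    0.90   -0.01   -0.01]
  [ -0.01   -0.02   -0.02   -0.04    0.93   -0.09]
  [ -0.10   -0.04   -0.06   -0.11   -0.08    0.87]
Leontief inverse L = M⁻¹:
  [  1.1857    0.1584    0.1202    0.0814    0.1306    0.1686]
  [  0.0614    1.1968    0.0916    0.1426    0.1936    0.2005]
  [  0.0366    0.1678    1.1008    0.0467    0.0729    0.1236]
  [  0.1846    0.1667    0.1752    1.1460    0.0617    0.0757]
  [  0.0391    0.0489    0.0461    0.0707    1.0984    0.1289]
  [  0.1686    0.1104    0.1203    0.1705    0.1377    1.2080]
Total output x = L · d:
  x_0 = 1.1857·38 + 0.1584·97 + 0.1202·57 + 0.0814·36 + 0.1306·83 + 0.1686·47 = 88.9737
  x_1 = 0.0614·38 + 1.1968·97 + 0.0916·57 + 0.1426·36 + 0.1936·83 + 0.2005·47 = 154.2719
  x_2 = 0.0366·38 + 0.1678·97 + 1.1008·57 + 0.0467·36 + 0.0729·83 + 0.1236·47 = 93.9513
  x_3 = 0.1846·38 + 0.1667·97 + 0.1752·57 + 1.1460·36 + 0.0617·83 + 0.0757·47 = 83.1052
  x_4 = 0.0391·38 + 0.0489·97 + 0.0461·57 + 0.0707·36 + 1.0984·83 + 0.1289·47 = 108.6313
  x_5 = 0.1686·38 + 0.1104·97 + 0.1203·57 + 0.1705·36 + 0.1377·83 + 1.2080·47 = 98.3188
Δx_1 = L[1,1] · Δd_1 = 1.1968 · 2 = 2.3936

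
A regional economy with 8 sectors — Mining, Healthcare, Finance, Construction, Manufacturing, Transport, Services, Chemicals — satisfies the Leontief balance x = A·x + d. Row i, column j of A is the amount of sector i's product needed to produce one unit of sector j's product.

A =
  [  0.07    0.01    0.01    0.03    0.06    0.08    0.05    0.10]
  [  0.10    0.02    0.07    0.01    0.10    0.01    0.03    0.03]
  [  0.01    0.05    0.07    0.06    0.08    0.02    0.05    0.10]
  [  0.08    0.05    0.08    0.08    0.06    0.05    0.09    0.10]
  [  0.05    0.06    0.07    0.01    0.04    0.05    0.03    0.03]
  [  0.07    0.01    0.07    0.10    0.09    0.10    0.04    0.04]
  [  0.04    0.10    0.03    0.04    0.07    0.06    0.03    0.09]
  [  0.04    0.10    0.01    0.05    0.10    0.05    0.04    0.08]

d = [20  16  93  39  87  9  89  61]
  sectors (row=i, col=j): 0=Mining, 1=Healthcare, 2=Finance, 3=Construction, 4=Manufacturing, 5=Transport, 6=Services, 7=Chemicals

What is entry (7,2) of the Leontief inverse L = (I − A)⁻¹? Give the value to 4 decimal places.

Form M = I − A:
  [  0.93   -0.01   -0.01   -0.03   -0.06   -0.08   -0.05   -0.10]
  [ -0.10    0.98   -0.07   -0.01   -0.10   -0.01   -0.03   -0.03]
  [ -0.01   -0.05    0.93   -0.06   -0.08   -0.02   -0.05   -0.10]
  [ -0.08   -0.05   -0.08    0.92   -0.06   -0.05   -0.09   -0.10]
  [ -0.05   -0.06   -0.07   -0.01    0.96   -0.05   -0.03   -0.03]
  [ -0.07   -0.01   -0.07   -0.10   -0.09    0.90   -0.04   -0.04]
  [ -0.04   -0.10   -0.03   -0.04   -0.07   -0.06    0.97   -0.09]
  [ -0.04   -0.10   -0.01   -0.05   -0.10   -0.05   -0.04    0.92]
Leontief inverse L = M⁻¹:
  [  1.1124    0.0492    0.0437    0.0663    0.1159    0.1244    0.0822    0.1517]
  [  0.1340    1.0516    0.1005    0.0353    0.1447    0.0439    0.0573    0.0758]
  [  0.0526    0.0957    1.1105    0.0951    0.1395    0.0577    0.0848    0.1552]
  [  0.1394    0.1078    0.1317    1.1300    0.1402    0.1062    0.1382    0.1785]
  [  0.0837    0.0882    0.1011    0.0372    1.0859    0.0807    0.0556    0.0714]
  [  0.1239    0.0563    0.1212    0.1493    0.1588    1.1543    0.0852    0.1084]
  [  0.0892    0.1409    0.0716    0.0757    0.1330    0.1016    1.0648    0.1432]
  [  0.0908    0.1421    0.0527    0.0846    0.1623    0.0925    0.0752    1.1331]
Total output x = L · d:
  x_0 = 1.1124·20 + 0.0492·16 + 0.0437·93 + 0.0663·39 + 0.1159·87 + 0.1244·9 + 0.0822·89 + 0.1517·61 = 57.4633
  x_1 = 0.1340·20 + 1.0516·16 + 0.1005·93 + 0.0353·39 + 0.1447·87 + 0.0439·9 + 0.0573·89 + 0.0758·61 = 52.9364
  x_2 = 0.0526·20 + 0.0957·16 + 1.1105·93 + 0.0951·39 + 0.1395·87 + 0.0577·9 + 0.0848·89 + 0.1552·61 = 139.2391
  x_3 = 0.1394·20 + 0.1078·16 + 0.1317·93 + 1.1300·39 + 0.1402·87 + 0.1062·9 + 0.1382·89 + 0.1785·61 = 97.1808
  x_4 = 0.0837·20 + 0.0882·16 + 0.1011·93 + 0.0372·39 + 1.0859·87 + 0.0807·9 + 0.0556·89 + 0.0714·61 = 118.4297
  x_5 = 0.1239·20 + 0.0563·16 + 0.1212·93 + 0.1493·39 + 0.1588·87 + 1.1543·9 + 0.0852·89 + 0.1084·61 = 58.8705
  x_6 = 0.0892·20 + 0.1409·16 + 0.0716·93 + 0.0757·39 + 0.1330·87 + 0.1016·9 + 1.0648·89 + 0.1432·61 = 129.6437
  x_7 = 0.0908·20 + 0.1421·16 + 0.0527·93 + 0.0846·39 + 0.1623·87 + 0.0925·9 + 0.0752·89 + 1.1331·61 = 103.0607

L[7,2] = 0.0527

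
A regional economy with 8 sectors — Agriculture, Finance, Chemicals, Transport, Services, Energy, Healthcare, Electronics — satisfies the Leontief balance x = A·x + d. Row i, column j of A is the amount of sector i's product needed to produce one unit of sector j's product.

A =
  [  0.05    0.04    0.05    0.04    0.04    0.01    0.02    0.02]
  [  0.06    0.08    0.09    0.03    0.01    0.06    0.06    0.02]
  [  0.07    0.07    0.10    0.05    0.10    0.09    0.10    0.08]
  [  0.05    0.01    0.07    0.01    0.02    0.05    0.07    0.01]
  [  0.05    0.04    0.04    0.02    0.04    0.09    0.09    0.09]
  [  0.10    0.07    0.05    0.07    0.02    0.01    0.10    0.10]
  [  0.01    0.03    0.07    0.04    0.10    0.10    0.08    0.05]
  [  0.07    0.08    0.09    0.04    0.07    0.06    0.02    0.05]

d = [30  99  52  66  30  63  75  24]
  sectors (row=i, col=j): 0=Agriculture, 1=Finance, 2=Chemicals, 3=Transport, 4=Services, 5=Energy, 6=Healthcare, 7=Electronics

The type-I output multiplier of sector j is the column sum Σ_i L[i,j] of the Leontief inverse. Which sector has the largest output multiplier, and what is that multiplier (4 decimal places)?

Form M = I − A:
  [  0.95   -0.04   -0.05   -0.04   -0.04   -0.01   -0.02   -0.02]
  [ -0.06    0.92   -0.09   -0.03   -0.01   -0.06   -0.06   -0.02]
  [ -0.07   -0.07    0.90   -0.05   -0.10   -0.09   -0.10   -0.08]
  [ -0.05   -0.01   -0.07    0.99   -0.02   -0.05   -0.07   -0.01]
  [ -0.05   -0.04   -0.04   -0.02    0.96   -0.09   -0.09   -0.09]
  [ -0.10   -0.07   -0.05   -0.07   -0.02    0.99   -0.10   -0.10]
  [ -0.01   -0.03   -0.07   -0.04   -0.10   -0.10    0.92   -0.05]
  [ -0.07   -0.08   -0.09   -0.04   -0.07   -0.06   -0.02    0.95]
Leontief inverse L = M⁻¹:
  [  1.0775    0.0654    0.0846    0.0578    0.0652    0.0395    0.0529    0.0449]
  [  0.1043    1.1224    0.1458    0.0611    0.0510    0.1052    0.1137    0.0606]
  [  0.1404    0.1363    1.1862    0.0983    0.1666    0.1655    0.1859    0.1497]
  [  0.0807    0.0389    0.1085    1.0331    0.0529    0.0837    0.1099    0.0421]
  [  0.0995    0.0873    0.0999    0.0551    1.0867    0.1402    0.1475    0.1384]
  [  0.1498    0.1184    0.1173    0.1045    0.0710    1.0658    0.1576    0.1438]
  [  0.0631    0.0788    0.1326    0.0764    0.1494    0.1573    1.1477    0.1061]
  [  0.1230    0.1295    0.1530    0.0745    0.1148    0.1119    0.0807    1.0985]
Total output x = L · d:
  x_0 = 1.0775·30 + 0.0654·99 + 0.0846·52 + 0.0578·66 + 0.0652·30 + 0.0395·63 + 0.0529·75 + 0.0449·24 = 56.5034
  x_1 = 0.1043·30 + 1.1224·99 + 0.1458·52 + 0.0611·66 + 0.0510·30 + 0.1052·63 + 0.1137·75 + 0.0606·24 = 144.0060
  x_2 = 0.1404·30 + 0.1363·99 + 1.1862·52 + 0.0983·66 + 0.1666·30 + 0.1655·63 + 0.1859·75 + 0.1497·24 = 118.8448
  x_3 = 0.0807·30 + 0.0389·99 + 0.1085·52 + 1.0331·66 + 0.0529·30 + 0.0837·63 + 0.1099·75 + 0.0421·24 = 96.2082
  x_4 = 0.0995·30 + 0.0873·99 + 0.0999·52 + 0.0551·66 + 1.0867·30 + 0.1402·63 + 0.1475·75 + 0.1384·24 = 76.2775
  x_5 = 0.1498·30 + 0.1184·99 + 0.1173·52 + 0.1045·66 + 0.0710·30 + 1.0658·63 + 0.1576·75 + 0.1438·24 = 113.7644
  x_6 = 0.0631·30 + 0.0788·99 + 0.1326·52 + 0.0764·66 + 0.1494·30 + 0.1573·63 + 1.1477·75 + 0.1061·24 = 124.6429
  x_7 = 0.1230·30 + 0.1295·99 + 0.1530·52 + 0.0745·66 + 0.1148·30 + 0.1119·63 + 0.0807·75 + 1.0985·24 = 72.2929
Output multipliers (column sums of L):
  Agriculture: 1.8382
  Finance: 1.7770
  Chemicals: 2.0280
  Transport: 1.5610
  Services: 1.7575
  Energy: 1.8691
  Healthcare: 1.9959
  Electronics: 1.7842

Chemicals (2.0280)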